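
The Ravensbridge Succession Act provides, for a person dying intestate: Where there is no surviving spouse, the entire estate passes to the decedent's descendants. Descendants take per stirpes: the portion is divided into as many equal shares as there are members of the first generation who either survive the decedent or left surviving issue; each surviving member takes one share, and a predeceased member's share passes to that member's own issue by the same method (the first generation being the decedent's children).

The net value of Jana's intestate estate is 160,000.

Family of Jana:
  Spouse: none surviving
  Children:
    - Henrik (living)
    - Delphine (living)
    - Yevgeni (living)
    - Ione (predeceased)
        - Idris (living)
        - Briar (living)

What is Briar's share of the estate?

The entire 160,000 passes to the descendants.
That amount (160,000) is divided into 4 shares of 40,000: Henrik, Delphine, and Yevgeni each take 40,000; Ione's 40,000 share passes to Ione's issue.
Ione's share (40,000) is divided into 2 shares of 20,000: Idris and Briar each take 20,000.

Briar receives 20,000.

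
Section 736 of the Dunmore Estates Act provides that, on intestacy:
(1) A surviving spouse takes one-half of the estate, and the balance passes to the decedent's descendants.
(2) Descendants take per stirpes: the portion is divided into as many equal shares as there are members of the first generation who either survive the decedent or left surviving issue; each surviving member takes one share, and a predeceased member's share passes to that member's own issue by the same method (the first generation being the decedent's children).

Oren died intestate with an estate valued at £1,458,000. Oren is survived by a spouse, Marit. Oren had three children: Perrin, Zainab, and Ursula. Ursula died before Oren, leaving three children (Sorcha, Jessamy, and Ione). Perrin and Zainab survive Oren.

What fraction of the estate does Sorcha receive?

Sorcha receives 1/18 of the estate.

Marit takes one-half of £1,458,000 = £729,000. The remaining £729,000 passes to the descendants.
The descendants' portion (£729,000) is divided into 3 shares of £243,000: Perrin and Zainab each take £243,000; Ursula's £243,000 share passes to Ursula's issue.
Ursula's share (£243,000) is divided into 3 shares of £81,000: Sorcha, Jessamy, and Ione each take £81,000.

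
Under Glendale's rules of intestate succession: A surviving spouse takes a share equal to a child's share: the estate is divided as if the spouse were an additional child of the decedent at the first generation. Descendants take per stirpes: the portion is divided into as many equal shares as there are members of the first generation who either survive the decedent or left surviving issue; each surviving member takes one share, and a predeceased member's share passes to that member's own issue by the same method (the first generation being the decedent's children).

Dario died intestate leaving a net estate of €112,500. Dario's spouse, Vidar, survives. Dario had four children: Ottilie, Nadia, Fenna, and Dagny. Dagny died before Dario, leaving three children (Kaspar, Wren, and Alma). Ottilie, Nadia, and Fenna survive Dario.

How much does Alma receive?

Alma receives €7,500.

The spouse counts as an additional share at the children's level, so there are 5 primary shares of €22,500. Vidar takes one such share (€22,500).
The children's combined portion (€90,000) is divided into 4 shares of €22,500: Ottilie, Nadia, and Fenna each take €22,500; Dagny's €22,500 share passes to Dagny's issue.
Dagny's share (€22,500) is divided into 3 shares of €7,500: Kaspar, Wren, and Alma each take €7,500.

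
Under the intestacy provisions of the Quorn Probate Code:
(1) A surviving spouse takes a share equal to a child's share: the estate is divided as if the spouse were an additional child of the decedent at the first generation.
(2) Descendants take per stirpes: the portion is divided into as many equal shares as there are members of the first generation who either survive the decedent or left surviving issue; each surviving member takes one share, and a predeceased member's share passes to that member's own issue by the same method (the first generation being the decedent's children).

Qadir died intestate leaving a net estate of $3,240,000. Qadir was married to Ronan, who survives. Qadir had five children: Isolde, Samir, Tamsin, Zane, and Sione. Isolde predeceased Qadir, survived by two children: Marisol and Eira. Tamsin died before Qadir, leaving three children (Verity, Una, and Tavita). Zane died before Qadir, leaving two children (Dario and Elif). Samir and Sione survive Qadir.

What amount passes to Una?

The spouse counts as an additional share at the children's level, so there are 6 primary shares of $540,000. Ronan takes one such share ($540,000).
The children's combined portion ($2,700,000) is divided into 5 shares of $540,000: Samir and Sione each take $540,000; Isolde's $540,000 share passes to Isolde's issue; Tamsin's $540,000 share passes to Tamsin's issue; Zane's $540,000 share passes to Zane's issue.
Isolde's share ($540,000) is divided into 2 shares of $270,000: Marisol and Eira each take $270,000.
Tamsin's share ($540,000) is divided into 3 shares of $180,000: Verity, Una, and Tavita each take $180,000.
Zane's share ($540,000) is divided into 2 shares of $270,000: Dario and Elif each take $270,000.

Una receives $180,000.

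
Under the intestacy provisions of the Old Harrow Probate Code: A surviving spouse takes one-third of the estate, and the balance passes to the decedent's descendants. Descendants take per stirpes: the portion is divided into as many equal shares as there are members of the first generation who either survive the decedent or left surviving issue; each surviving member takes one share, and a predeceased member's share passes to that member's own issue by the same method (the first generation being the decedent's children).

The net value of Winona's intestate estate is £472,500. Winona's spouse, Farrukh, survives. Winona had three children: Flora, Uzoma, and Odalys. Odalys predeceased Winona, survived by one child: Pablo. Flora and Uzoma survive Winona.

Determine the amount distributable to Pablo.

Farrukh takes one-third of £472,500 = £157,500. The remaining £315,000 passes to the descendants.
The descendants' portion (£315,000) is divided into 3 shares of £105,000: Flora and Uzoma each take £105,000; Odalys's £105,000 share passes to Odalys's issue.
Odalys's share (£105,000) passes entirely to Pablo.

Pablo receives £105,000.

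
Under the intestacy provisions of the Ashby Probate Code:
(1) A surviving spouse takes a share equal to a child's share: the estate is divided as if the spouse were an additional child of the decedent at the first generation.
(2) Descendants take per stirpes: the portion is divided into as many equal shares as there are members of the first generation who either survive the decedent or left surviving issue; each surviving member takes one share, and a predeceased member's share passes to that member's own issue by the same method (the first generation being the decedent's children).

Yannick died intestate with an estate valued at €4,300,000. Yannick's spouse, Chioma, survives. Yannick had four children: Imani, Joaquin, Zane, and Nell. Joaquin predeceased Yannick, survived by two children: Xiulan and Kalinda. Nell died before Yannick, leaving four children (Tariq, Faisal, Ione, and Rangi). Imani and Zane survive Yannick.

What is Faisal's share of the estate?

The spouse counts as an additional share at the children's level, so there are 5 primary shares of €860,000. Chioma takes one such share (€860,000).
The children's combined portion (€3,440,000) is divided into 4 shares of €860,000: Imani and Zane each take €860,000; Joaquin's €860,000 share passes to Joaquin's issue; Nell's €860,000 share passes to Nell's issue.
Joaquin's share (€860,000) is divided into 2 shares of €430,000: Xiulan and Kalinda each take €430,000.
Nell's share (€860,000) is divided into 4 shares of €215,000: Tariq, Faisal, Ione, and Rangi each take €215,000.

Faisal receives €215,000.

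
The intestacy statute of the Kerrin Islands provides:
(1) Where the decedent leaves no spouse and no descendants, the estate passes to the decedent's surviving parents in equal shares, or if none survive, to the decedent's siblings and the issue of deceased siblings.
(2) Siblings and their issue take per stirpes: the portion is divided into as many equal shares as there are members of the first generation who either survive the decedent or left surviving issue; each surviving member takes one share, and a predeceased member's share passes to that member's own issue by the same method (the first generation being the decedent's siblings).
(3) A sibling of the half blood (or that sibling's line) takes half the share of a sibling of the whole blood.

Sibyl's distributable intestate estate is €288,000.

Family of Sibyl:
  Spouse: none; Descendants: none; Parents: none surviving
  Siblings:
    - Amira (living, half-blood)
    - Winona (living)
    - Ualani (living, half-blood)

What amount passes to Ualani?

Ualani receives €72,000.

The entire €288,000 passes to the siblings and their issue.
Counting each half-blood sibling's line as half a unit, there are 2 units in €288,000, so one unit is €144,000. Whole-blood lines (Winona) take €144,000 each; half-blood lines (Amira and Ualani) take €72,000 each.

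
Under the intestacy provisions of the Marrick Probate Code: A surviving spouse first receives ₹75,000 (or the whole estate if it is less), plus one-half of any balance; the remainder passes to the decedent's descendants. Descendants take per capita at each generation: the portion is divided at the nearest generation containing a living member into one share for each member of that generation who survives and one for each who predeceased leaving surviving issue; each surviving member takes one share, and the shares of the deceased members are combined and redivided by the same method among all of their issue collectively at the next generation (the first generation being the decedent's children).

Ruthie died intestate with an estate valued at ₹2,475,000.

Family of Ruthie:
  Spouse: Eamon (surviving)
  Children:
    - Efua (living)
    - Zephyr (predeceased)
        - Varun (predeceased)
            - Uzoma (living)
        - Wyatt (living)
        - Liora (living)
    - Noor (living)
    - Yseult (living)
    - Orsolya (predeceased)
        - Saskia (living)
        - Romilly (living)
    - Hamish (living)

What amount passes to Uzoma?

Uzoma receives ₹80,000.

Eamon first takes ₹75,000, leaving a balance of ₹2,400,000. Eamon then takes one-half of the balance (₹1,200,000), for a total of ₹1,275,000. The remaining ₹1,200,000 passes to the descendants.
The descendants' portion (₹1,200,000) is divided at the children's generation into 6 shares of ₹200,000. Efua, Noor, Yseult, and Hamish each take ₹200,000. The 2 shares of the deceased (Zephyr and Orsolya) are combined into a pool of ₹400,000.
That pool (₹400,000) is divided at the grandchildren's generation into 5 shares of ₹80,000. Wyatt, Liora, Saskia, and Romilly each take ₹80,000. The remaining share for the deceased Varun (₹80,000) is carried to the next generation.
That pool (₹80,000) passes entirely to Uzoma, the sole taker at the great-grandchildren's generation.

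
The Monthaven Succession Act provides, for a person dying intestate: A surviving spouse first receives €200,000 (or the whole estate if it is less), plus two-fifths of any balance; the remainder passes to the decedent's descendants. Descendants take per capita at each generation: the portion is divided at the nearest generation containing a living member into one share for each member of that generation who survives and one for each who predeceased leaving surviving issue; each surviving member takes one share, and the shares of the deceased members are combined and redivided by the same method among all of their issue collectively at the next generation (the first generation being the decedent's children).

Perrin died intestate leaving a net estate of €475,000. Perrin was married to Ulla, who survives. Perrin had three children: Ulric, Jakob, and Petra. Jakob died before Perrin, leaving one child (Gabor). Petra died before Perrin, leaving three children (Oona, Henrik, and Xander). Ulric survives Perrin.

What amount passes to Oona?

Ulla first takes €200,000, leaving a balance of €275,000. Ulla then takes two-fifths of the balance (€110,000), for a total of €310,000. The remaining €165,000 passes to the descendants.
The descendants' portion (€165,000) is divided at the children's generation into 3 shares of €55,000. Ulric takes €55,000. The 2 shares of the deceased (Jakob and Petra) are combined into a pool of €110,000.
That pool (€110,000) is divided at the grandchildren's generation equally among Gabor, Oona, Henrik, and Xander: €27,500 each.

Oona receives €27,500.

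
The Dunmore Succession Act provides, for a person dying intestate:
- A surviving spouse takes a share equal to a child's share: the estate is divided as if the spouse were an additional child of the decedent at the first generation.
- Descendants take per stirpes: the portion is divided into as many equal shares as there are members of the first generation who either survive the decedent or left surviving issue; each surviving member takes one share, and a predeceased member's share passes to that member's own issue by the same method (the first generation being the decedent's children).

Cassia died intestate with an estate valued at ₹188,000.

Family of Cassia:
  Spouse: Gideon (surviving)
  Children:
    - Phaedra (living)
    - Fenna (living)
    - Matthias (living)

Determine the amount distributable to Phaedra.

The spouse counts as an additional share at the children's level, so there are 4 primary shares of ₹47,000. Gideon takes one such share (₹47,000).
The children's combined portion (₹141,000) is divided into 3 shares of ₹47,000: Phaedra, Fenna, and Matthias each take ₹47,000.

Phaedra receives ₹47,000.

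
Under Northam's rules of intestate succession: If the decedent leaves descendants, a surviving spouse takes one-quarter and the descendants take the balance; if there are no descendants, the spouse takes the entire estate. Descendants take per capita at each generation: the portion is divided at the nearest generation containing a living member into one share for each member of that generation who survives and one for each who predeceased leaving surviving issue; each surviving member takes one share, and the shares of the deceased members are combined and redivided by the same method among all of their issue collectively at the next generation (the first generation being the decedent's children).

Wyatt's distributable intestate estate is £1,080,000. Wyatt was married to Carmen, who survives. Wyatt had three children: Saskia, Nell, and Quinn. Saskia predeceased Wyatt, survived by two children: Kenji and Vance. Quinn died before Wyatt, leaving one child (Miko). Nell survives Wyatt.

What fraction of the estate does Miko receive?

Miko receives 1/6 of the estate.

Carmen takes one-quarter of £1,080,000 = £270,000. The remaining £810,000 passes to the descendants.
The descendants' portion (£810,000) is divided at the children's generation into 3 shares of £270,000. Nell takes £270,000. The 2 shares of the deceased (Saskia and Quinn) are combined into a pool of £540,000.
That pool (£540,000) is divided at the grandchildren's generation equally among Kenji, Vance, and Miko: £180,000 each.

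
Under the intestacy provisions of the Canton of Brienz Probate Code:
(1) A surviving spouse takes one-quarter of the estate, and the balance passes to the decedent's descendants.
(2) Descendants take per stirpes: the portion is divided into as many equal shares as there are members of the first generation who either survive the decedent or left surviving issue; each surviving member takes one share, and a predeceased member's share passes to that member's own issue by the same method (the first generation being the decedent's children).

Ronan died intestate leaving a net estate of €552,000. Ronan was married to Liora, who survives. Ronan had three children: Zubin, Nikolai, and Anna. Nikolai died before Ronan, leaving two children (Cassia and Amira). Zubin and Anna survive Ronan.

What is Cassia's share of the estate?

Liora takes one-quarter of €552,000 = €138,000. The remaining €414,000 passes to the descendants.
The descendants' portion (€414,000) is divided into 3 shares of €138,000: Zubin and Anna each take €138,000; Nikolai's €138,000 share passes to Nikolai's issue.
Nikolai's share (€138,000) is divided into 2 shares of €69,000: Cassia and Amira each take €69,000.

Cassia receives €69,000.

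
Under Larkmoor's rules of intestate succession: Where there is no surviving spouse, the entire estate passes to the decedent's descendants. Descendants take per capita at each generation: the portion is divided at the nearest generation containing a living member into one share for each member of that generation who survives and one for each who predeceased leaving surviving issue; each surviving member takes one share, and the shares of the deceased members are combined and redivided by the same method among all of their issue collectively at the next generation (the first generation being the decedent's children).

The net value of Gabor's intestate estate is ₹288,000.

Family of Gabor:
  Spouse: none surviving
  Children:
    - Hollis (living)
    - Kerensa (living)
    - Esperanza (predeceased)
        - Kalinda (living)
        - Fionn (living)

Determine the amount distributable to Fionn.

The entire ₹288,000 passes to the descendants.
That amount (₹288,000) is divided at the children's generation into 3 shares of ₹96,000. Hollis and Kerensa each take ₹96,000. The remaining share for the deceased Esperanza (₹96,000) is carried to the next generation.
That pool (₹96,000) is divided at the grandchildren's generation equally among Kalinda and Fionn: ₹48,000 each.

Fionn receives ₹48,000.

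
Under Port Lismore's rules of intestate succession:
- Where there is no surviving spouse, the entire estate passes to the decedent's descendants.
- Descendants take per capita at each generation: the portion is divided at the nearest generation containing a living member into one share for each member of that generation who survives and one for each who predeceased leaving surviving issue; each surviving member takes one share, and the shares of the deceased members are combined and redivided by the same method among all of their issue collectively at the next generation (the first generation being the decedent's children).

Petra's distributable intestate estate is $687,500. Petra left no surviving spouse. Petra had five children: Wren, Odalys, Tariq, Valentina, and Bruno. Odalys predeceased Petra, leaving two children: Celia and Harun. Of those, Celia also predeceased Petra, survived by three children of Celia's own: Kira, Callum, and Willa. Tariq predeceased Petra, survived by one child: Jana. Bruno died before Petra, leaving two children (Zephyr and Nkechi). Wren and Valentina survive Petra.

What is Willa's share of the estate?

The entire $687,500 passes to the descendants.
That amount ($687,500) is divided at the children's generation into 5 shares of $137,500. Wren and Valentina each take $137,500. The 3 shares of the deceased (Odalys, Tariq, and Bruno) are combined into a pool of $412,500.
That pool ($412,500) is divided at the grandchildren's generation into 5 shares of $82,500. Harun, Jana, Zephyr, and Nkechi each take $82,500. The remaining share for the deceased Celia ($82,500) is carried to the next generation.
That pool ($82,500) is divided at the great-grandchildren's generation equally among Kira, Callum, and Willa: $27,500 each.

Willa receives $27,500.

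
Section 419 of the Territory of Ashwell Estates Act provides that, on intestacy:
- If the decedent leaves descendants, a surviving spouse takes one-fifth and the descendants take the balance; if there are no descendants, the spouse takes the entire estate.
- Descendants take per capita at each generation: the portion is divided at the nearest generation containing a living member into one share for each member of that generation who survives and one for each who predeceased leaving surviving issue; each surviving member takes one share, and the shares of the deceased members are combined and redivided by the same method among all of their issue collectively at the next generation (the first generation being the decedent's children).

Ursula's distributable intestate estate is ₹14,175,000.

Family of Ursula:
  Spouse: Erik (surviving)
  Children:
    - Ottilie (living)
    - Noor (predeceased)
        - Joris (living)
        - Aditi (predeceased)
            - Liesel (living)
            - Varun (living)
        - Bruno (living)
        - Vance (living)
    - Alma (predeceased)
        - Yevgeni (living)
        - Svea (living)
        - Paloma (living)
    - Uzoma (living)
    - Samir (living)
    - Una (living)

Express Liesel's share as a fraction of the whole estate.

Erik takes one-fifth of ₹14,175,000 = ₹2,835,000. The remaining ₹11,340,000 passes to the descendants.
The descendants' portion (₹11,340,000) is divided at the children's generation into 6 shares of ₹1,890,000. Ottilie, Uzoma, Samir, and Una each take ₹1,890,000. The 2 shares of the deceased (Noor and Alma) are combined into a pool of ₹3,780,000.
That pool (₹3,780,000) is divided at the grandchildren's generation into 7 shares of ₹540,000. Joris, Bruno, Vance, Yevgeni, Svea, and Paloma each take ₹540,000. The remaining share for the deceased Aditi (₹540,000) is carried to the next generation.
That pool (₹540,000) is divided at the great-grandchildren's generation equally among Liesel and Varun: ₹270,000 each.

Liesel receives 2/105 of the estate.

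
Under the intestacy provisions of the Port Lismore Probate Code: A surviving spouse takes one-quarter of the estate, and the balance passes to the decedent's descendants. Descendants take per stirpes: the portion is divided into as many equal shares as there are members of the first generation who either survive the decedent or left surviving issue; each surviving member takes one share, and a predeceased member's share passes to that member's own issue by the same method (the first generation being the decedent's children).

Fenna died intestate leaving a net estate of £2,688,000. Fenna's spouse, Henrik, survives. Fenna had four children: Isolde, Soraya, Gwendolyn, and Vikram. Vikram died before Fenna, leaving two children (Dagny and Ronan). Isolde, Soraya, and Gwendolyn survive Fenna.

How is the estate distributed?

Henrik: £672,000; Isolde: £504,000; Soraya: £504,000; Gwendolyn: £504,000; Dagny: £252,000; Ronan: £252,000

Henrik takes one-quarter of £2,688,000 = £672,000. The remaining £2,016,000 passes to the descendants.
The descendants' portion (£2,016,000) is divided into 4 shares of £504,000: Isolde, Soraya, and Gwendolyn each take £504,000; Vikram's £504,000 share passes to Vikram's issue.
Vikram's share (£504,000) is divided into 2 shares of £252,000: Dagny and Ronan each take £252,000.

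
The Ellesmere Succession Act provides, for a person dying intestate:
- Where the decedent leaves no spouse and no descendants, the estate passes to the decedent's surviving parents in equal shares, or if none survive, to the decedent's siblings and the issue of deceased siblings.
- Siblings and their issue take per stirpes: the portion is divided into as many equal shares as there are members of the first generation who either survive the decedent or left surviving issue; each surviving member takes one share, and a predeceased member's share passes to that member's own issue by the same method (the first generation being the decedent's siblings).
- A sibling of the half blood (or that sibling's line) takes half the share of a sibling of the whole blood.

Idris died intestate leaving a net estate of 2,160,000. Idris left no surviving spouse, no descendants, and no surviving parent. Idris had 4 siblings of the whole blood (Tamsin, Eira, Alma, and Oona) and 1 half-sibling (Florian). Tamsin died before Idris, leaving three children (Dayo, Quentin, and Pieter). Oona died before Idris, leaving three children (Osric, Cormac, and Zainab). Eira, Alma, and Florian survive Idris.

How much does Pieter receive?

Pieter receives 160,000.

The entire 2,160,000 passes to the siblings and their issue.
Counting each half-blood sibling's line as half a unit, there are 9/2 units in 2,160,000, so one unit is 480,000. Whole-blood lines (Tamsin, Eira, Alma, and Oona) take 480,000 each; half-blood lines (Florian) take 240,000 each.
Tamsin's share (480,000) is divided into 3 shares of 160,000: Dayo, Quentin, and Pieter each take 160,000.
Oona's share (480,000) is divided into 3 shares of 160,000: Osric, Cormac, and Zainab each take 160,000.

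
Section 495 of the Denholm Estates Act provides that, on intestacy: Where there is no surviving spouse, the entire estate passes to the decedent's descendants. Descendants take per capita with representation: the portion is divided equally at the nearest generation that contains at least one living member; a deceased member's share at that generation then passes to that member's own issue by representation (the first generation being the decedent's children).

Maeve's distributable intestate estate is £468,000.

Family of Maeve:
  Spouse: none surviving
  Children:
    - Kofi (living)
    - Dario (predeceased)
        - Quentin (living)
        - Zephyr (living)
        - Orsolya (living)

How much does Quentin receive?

Quentin receives £78,000.

The entire £468,000 passes to the descendants.
That amount (£468,000) is divided into 2 shares of £234,000: Kofi takes £234,000; Dario's £234,000 share passes to Dario's issue.
Dario's share (£234,000) is divided into 3 shares of £78,000: Quentin, Zephyr, and Orsolya each take £78,000.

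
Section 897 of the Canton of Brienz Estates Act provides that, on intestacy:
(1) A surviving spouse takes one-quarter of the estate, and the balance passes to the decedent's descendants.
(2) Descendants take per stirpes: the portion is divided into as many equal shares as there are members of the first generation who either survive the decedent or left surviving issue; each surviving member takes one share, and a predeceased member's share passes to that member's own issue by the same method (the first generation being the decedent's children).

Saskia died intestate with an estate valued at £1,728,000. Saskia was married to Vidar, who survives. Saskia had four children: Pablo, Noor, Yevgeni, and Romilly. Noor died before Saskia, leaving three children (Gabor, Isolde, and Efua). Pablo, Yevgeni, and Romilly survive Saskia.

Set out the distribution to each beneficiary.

Vidar: £432,000; Pablo: £324,000; Gabor: £108,000; Isolde: £108,000; Efua: £108,000; Yevgeni: £324,000; Romilly: £324,000

Vidar takes one-quarter of £1,728,000 = £432,000. The remaining £1,296,000 passes to the descendants.
The descendants' portion (£1,296,000) is divided into 4 shares of £324,000: Pablo, Yevgeni, and Romilly each take £324,000; Noor's £324,000 share passes to Noor's issue.
Noor's share (£324,000) is divided into 3 shares of £108,000: Gabor, Isolde, and Efua each take £108,000.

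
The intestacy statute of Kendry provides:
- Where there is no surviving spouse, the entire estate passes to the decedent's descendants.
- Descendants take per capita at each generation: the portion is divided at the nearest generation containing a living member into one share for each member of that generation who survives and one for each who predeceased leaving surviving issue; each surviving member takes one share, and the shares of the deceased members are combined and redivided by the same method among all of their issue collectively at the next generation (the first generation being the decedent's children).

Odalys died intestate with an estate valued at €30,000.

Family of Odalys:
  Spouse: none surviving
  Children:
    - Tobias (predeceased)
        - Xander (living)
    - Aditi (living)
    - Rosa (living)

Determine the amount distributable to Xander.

The entire €30,000 passes to the descendants.
That amount (€30,000) is divided at the children's generation into 3 shares of €10,000. Aditi and Rosa each take €10,000. The remaining share for the deceased Tobias (€10,000) is carried to the next generation.
That pool (€10,000) passes entirely to Xander, the sole taker at the grandchildren's generation.

Xander receives €10,000.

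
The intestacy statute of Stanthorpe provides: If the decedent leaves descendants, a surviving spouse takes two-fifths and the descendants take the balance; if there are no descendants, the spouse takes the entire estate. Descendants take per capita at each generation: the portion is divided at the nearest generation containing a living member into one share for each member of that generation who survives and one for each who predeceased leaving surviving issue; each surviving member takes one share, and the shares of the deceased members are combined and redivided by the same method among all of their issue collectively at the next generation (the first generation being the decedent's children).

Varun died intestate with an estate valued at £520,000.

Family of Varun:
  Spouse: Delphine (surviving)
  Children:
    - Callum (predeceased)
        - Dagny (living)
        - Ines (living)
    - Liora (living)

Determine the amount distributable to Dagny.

Delphine takes two-fifths of £520,000 = £208,000. The remaining £312,000 passes to the descendants.
The descendants' portion (£312,000) is divided at the children's generation into 2 shares of £156,000. Liora takes £156,000. The remaining share for the deceased Callum (£156,000) is carried to the next generation.
That pool (£156,000) is divided at the grandchildren's generation equally among Dagny and Ines: £78,000 each.

Dagny receives £78,000.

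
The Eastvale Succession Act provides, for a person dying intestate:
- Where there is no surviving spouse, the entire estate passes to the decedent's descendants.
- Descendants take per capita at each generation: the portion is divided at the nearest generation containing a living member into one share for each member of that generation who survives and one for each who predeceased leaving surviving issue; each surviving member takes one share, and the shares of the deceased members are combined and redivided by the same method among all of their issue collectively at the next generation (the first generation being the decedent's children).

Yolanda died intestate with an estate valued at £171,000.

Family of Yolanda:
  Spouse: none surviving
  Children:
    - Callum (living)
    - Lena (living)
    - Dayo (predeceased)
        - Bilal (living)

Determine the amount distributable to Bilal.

The entire £171,000 passes to the descendants.
That amount (£171,000) is divided at the children's generation into 3 shares of £57,000. Callum and Lena each take £57,000. The remaining share for the deceased Dayo (£57,000) is carried to the next generation.
That pool (£57,000) passes entirely to Bilal, the sole taker at the grandchildren's generation.

Bilal receives £57,000.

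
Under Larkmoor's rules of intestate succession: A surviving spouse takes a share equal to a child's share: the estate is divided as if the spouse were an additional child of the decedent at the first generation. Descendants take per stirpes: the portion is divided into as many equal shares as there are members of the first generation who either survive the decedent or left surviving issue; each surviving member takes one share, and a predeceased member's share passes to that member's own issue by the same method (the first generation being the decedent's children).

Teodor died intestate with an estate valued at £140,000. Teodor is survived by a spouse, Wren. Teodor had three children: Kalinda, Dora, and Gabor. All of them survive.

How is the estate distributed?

The spouse counts as an additional share at the children's level, so there are 4 primary shares of £35,000. Wren takes one such share (£35,000).
The children's combined portion (£105,000) is divided into 3 shares of £35,000: Kalinda, Dora, and Gabor each take £35,000.

Wren: £35,000; Kalinda: £35,000; Dora: £35,000; Gabor: £35,000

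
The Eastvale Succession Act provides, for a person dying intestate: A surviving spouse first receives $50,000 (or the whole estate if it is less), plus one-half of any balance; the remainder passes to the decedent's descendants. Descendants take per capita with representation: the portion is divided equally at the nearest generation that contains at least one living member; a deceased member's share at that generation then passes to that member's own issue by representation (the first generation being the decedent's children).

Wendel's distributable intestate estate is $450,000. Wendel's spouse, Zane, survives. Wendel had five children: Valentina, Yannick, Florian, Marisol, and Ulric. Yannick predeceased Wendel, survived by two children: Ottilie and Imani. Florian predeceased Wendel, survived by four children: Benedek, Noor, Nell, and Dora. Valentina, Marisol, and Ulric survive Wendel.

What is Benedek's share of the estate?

Benedek receives $10,000.

Zane first takes $50,000, leaving a balance of $400,000. Zane then takes one-half of the balance ($200,000), for a total of $250,000. The remaining $200,000 passes to the descendants.
The descendants' portion ($200,000) is divided into 5 shares of $40,000: Valentina, Marisol, and Ulric each take $40,000; Yannick's $40,000 share passes to Yannick's issue; Florian's $40,000 share passes to Florian's issue.
Yannick's share ($40,000) is divided into 2 shares of $20,000: Ottilie and Imani each take $20,000.
Florian's share ($40,000) is divided into 4 shares of $10,000: Benedek, Noor, Nell, and Dora each take $10,000.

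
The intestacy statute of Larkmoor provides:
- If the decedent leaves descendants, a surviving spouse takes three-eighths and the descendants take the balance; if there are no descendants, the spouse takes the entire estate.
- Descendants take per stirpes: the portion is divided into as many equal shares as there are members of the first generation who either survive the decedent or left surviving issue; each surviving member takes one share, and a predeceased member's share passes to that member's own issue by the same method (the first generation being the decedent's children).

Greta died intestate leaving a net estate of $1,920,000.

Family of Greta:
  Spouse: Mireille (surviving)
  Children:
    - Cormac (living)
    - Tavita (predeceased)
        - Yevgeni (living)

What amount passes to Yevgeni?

Yevgeni receives $600,000.

Mireille takes three-eighths of $1,920,000 = $720,000. The remaining $1,200,000 passes to the descendants.
The descendants' portion ($1,200,000) is divided into 2 shares of $600,000: Cormac takes $600,000; Tavita's $600,000 share passes to Tavita's issue.
Tavita's share ($600,000) passes entirely to Yevgeni.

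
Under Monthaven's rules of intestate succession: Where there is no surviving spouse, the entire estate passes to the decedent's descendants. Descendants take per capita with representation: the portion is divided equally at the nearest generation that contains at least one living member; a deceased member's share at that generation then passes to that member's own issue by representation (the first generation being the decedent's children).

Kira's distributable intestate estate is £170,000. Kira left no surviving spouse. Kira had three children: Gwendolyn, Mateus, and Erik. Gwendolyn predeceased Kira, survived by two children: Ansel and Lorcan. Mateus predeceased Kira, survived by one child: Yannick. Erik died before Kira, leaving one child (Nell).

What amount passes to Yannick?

Yannick receives £42,500.

The entire £170,000 passes to the descendants.
No child survives, so the initial division is made at the grandchildren's generation.
That amount (£170,000) is divided into 4 shares of £42,500: Ansel, Lorcan, Yannick, and Nell each take £42,500.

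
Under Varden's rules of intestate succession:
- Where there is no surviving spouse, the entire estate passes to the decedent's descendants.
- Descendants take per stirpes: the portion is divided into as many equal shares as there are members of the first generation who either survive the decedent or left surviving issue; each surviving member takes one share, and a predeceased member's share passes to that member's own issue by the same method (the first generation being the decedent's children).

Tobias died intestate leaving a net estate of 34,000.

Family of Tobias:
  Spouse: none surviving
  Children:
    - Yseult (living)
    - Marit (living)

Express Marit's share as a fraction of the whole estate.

Marit receives 1/2 of the estate.

The entire 34,000 passes to the descendants.
That amount (34,000) is divided into 2 shares of 17,000: Yseult and Marit each take 17,000.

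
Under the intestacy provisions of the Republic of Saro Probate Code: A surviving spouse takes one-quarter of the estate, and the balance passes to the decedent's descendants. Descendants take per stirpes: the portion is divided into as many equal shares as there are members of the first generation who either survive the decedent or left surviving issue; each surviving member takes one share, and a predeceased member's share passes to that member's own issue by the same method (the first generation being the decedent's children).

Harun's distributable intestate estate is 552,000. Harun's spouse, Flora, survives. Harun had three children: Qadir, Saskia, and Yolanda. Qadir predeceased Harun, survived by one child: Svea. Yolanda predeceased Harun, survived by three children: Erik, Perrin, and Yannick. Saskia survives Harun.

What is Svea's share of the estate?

Svea receives 138,000.

Flora takes one-quarter of 552,000 = 138,000. The remaining 414,000 passes to the descendants.
The descendants' portion (414,000) is divided into 3 shares of 138,000: Saskia takes 138,000; Qadir's 138,000 share passes to Qadir's issue; Yolanda's 138,000 share passes to Yolanda's issue.
Qadir's share (138,000) passes entirely to Svea.
Yolanda's share (138,000) is divided into 3 shares of 46,000: Erik, Perrin, and Yannick each take 46,000.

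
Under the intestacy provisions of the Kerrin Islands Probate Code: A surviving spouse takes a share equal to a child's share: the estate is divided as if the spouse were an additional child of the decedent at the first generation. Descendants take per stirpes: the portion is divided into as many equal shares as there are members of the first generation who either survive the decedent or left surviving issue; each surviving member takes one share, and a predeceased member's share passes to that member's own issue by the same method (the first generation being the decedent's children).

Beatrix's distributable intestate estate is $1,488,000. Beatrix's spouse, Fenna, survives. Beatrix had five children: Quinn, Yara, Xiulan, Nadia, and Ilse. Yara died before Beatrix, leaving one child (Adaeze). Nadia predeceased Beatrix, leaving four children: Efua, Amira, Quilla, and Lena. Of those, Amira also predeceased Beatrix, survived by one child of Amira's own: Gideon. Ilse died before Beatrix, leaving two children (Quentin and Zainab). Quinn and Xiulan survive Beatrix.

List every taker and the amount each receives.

The spouse counts as an additional share at the children's level, so there are 6 primary shares of $248,000. Fenna takes one such share ($248,000).
The children's combined portion ($1,240,000) is divided into 5 shares of $248,000: Quinn and Xiulan each take $248,000; Yara's $248,000 share passes to Yara's issue; Nadia's $248,000 share passes to Nadia's issue; Ilse's $248,000 share passes to Ilse's issue.
Yara's share ($248,000) passes entirely to Adaeze.
Nadia's share ($248,000) is divided into 4 shares of $62,000: Efua, Quilla, and Lena each take $62,000; Amira's $62,000 share passes to Amira's issue.
Amira's share ($62,000) passes entirely to Gideon.
Ilse's share ($248,000) is divided into 2 shares of $124,000: Quentin and Zainab each take $124,000.

Fenna: $248,000; Quinn: $248,000; Adaeze: $248,000; Xiulan: $248,000; Efua: $62,000; Gideon: $62,000; Quilla: $62,000; Lena: $62,000; Quentin: $124,000; Zainab: $124,000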